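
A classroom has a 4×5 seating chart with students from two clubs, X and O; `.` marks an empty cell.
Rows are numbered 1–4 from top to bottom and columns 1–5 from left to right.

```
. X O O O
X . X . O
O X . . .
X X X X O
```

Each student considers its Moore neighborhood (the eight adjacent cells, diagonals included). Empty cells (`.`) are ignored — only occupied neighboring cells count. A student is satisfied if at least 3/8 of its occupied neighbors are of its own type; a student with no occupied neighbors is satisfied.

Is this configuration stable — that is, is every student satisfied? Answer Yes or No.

Row 1: (1,2)X 2/3 satisfied · (1,3)O 1/3 not · (1,4)O 3/4 satisfied · (1,5)O 2/2 satisfied
Row 2: (2,1)X 2/3 satisfied · (2,3)X 2/4 satisfied · (2,5)O 2/2 satisfied
Row 3: (3,1)O 0/4 not · (3,2)X 5/6 satisfied
Row 4: (4,1)X 2/3 satisfied · (4,2)X 3/4 satisfied · (4,3)X 3/3 satisfied · (4,4)X 1/2 satisfied · (4,5)O 0/1 not
For instance (1,3) has only 1/3 same-type neighbors, below 3/8.

No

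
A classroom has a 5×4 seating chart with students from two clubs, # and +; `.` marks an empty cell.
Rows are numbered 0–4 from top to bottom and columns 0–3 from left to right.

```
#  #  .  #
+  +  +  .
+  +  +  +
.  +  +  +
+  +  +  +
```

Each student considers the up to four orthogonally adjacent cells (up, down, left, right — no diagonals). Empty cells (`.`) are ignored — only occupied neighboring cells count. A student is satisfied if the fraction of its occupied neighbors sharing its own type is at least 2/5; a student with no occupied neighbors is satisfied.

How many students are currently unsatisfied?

0

(0,0)# 1/2 ✓
(0,1)# 1/2 ✓
(0,3)# 0/0 ✓
(1,0)+ 2/3 ✓
(1,1)+ 3/4 ✓
(1,2)+ 2/2 ✓
(2,0)+ 2/2 ✓
(2,1)+ 4/4 ✓
(2,2)+ 4/4 ✓
(2,3)+ 2/2 ✓
(3,1)+ 3/3 ✓
(3,2)+ 4/4 ✓
(3,3)+ 3/3 ✓
(4,0)+ 1/1 ✓
(4,1)+ 3/3 ✓
(4,2)+ 3/3 ✓
(4,3)+ 2/2 ✓
Every one meets the threshold.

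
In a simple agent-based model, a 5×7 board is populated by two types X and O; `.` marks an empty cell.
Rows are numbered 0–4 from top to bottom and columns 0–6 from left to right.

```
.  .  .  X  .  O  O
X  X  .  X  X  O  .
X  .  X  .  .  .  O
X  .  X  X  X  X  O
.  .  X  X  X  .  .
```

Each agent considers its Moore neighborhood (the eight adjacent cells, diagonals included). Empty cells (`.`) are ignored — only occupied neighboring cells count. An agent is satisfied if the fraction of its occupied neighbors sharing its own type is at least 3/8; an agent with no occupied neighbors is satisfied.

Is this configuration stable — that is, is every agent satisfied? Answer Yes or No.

(0,3)X 2/2 ok
(0,5)O 2/3 ok
(0,6)O 2/2 ok
(1,0)X 2/2 ok
(1,1)X 3/3 ok
(1,3)X 3/3 ok
(1,4)X 2/4 ok
(1,5)O 3/4 ok
(2,0)X 3/3 ok
(2,2)X 4/4 ok
(2,6)O 2/3 ok
(3,0)X 1/1 ok
(3,2)X 4/4 ok
(3,3)X 6/6 ok
(3,4)X 4/4 ok
(3,5)X 2/4 ok
(3,6)O 1/2 ok
(4,2)X 3/3 ok
(4,3)X 5/5 ok
(4,4)X 4/4 ok
All meet the threshold, so the configuration is stable.

Yes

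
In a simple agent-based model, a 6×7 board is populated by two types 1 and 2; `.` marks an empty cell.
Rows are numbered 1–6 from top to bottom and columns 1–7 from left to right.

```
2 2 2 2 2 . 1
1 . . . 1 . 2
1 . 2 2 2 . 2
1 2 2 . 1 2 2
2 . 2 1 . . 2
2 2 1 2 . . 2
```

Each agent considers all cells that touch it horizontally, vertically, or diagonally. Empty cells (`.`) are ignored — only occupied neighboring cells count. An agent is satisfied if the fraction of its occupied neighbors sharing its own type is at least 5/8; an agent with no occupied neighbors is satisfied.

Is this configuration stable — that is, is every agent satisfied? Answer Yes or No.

No

(1,1)2 1/2 not
(1,2)2 2/3 satisfied
(1,3)2 2/2 satisfied
(1,4)2 2/3 satisfied
(1,5)2 1/2 not
(1,7)1 0/1 not
(2,1)1 1/3 not
(2,5)1 0/4 not
(2,7)2 1/2 not
(3,1)1 2/3 satisfied
(3,3)2 3/3 satisfied
(3,4)2 3/5 not
(3,5)2 2/4 not
(3,7)2 3/3 satisfied
(4,1)1 1/3 not
(4,2)2 4/6 satisfied
(4,3)2 4/5 satisfied
(4,5)1 1/4 not
(4,6)2 4/5 satisfied
(4,7)2 3/3 satisfied
(5,1)2 3/4 satisfied
(5,3)2 4/6 satisfied
(5,4)1 2/5 not
(5,7)2 3/3 satisfied
(6,1)2 2/2 satisfied
(6,2)2 3/4 satisfied
(6,3)1 1/4 not
(6,4)2 1/3 not
(6,7)2 1/1 satisfied
For instance (1,1) has only 1/2 same-type neighbors, below 5/8.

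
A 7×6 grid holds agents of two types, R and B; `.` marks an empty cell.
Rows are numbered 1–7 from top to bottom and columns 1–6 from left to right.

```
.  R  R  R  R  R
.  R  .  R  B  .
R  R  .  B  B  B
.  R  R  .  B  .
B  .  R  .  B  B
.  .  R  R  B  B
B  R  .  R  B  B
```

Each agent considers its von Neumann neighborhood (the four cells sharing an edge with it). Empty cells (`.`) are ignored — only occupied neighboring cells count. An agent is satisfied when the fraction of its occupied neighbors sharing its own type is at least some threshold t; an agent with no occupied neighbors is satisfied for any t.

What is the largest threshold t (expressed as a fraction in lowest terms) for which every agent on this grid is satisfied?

0/1

Row 1: (1,2)R 2/2 · (1,3)R 2/2 · (1,4)R 3/3 · (1,5)R 2/3 · (1,6)R 1/1
Row 2: (2,2)R 2/2 · (2,4)R 1/3 · (2,5)B 1/3
Row 3: (3,1)R 1/1 · (3,2)R 3/3 · (3,4)B 1/2 · (3,5)B 4/4 · (3,6)B 1/1
Row 4: (4,2)R 2/2 · (4,3)R 2/2 · (4,5)B 2/2
Row 5: (5,1)B — no occupied neighbors · (5,3)R 2/2 · (5,5)B 3/3 · (5,6)B 2/2
Row 6: (6,3)R 2/2 · (6,4)R 2/3 · (6,5)B 3/4 · (6,6)B 3/3
Row 7: (7,1)B 0/1 · (7,2)R 0/1 · (7,4)R 1/2 · (7,5)B 2/3 · (7,6)B 2/2
The smallest same-type fraction is 0/1 at (7,1), which reduces to 0/1. Any threshold above that leaves this agent unsatisfied.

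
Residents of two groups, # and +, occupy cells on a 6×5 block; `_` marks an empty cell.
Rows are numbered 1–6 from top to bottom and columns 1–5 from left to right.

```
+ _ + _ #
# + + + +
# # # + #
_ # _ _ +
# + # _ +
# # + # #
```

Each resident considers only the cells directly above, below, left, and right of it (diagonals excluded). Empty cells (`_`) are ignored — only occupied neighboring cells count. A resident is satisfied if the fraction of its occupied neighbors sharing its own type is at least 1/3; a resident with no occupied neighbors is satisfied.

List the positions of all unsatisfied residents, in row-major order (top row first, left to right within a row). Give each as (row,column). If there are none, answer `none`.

(1,1), (1,5), (3,5), (5,2), (5,3), (6,3)

(1,1)+ 0/1 ✗
(1,3)+ 1/1 ✓
(1,5)# 0/1 ✗
(2,1)# 1/3 ✓
(2,2)+ 1/3 ✓
(2,3)+ 3/4 ✓
(2,4)+ 3/3 ✓
(2,5)+ 1/3 ✓
(3,1)# 2/2 ✓
(3,2)# 3/4 ✓
(3,3)# 1/3 ✓
(3,4)+ 1/3 ✓
(3,5)# 0/3 ✗
(4,2)# 1/2 ✓
(4,5)+ 1/2 ✓
(5,1)# 1/2 ✓
(5,2)+ 0/4 ✗
(5,3)# 0/2 ✗
(5,5)+ 1/2 ✓
(6,1)# 2/2 ✓
(6,2)# 1/3 ✓
(6,3)+ 0/3 ✗
(6,4)# 1/2 ✓
(6,5)# 1/2 ✓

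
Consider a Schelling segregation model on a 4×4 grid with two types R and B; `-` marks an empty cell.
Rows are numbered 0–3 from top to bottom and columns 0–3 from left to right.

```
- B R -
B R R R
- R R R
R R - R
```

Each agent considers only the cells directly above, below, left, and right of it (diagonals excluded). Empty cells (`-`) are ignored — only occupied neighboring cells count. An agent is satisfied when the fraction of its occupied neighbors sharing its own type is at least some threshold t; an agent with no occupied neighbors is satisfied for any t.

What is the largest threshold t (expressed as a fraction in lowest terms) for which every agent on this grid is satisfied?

Row 0: (0,1)B 0/2 · (0,2)R 1/2
Row 1: (1,0)B 0/1 · (1,1)R 2/4 · (1,2)R 4/4 · (1,3)R 2/2
Row 2: (2,1)R 3/3 · (2,2)R 3/3 · (2,3)R 3/3
Row 3: (3,0)R 1/1 · (3,1)R 2/2 · (3,3)R 1/1
The smallest same-type fraction is 0/2 at (0,1), which reduces to 0/1. Any threshold above that leaves this agent unsatisfied.

0/1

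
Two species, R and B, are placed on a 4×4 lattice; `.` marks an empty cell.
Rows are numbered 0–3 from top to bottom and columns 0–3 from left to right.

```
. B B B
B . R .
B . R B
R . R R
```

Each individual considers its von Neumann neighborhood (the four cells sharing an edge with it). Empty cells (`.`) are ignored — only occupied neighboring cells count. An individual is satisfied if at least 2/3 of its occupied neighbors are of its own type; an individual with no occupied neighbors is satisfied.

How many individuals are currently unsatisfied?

(0,1)B 1/1 ✓
(0,2)B 2/3 ✓
(0,3)B 1/1 ✓
(1,0)B 1/1 ✓
(1,2)R 1/2 ✗
(2,0)B 1/2 ✗
(2,2)R 2/3 ✓
(2,3)B 0/2 ✗
(3,0)R 0/1 ✗
(3,2)R 2/2 ✓
(3,3)R 1/2 ✗
Unsatisfied: (1,2), (2,0), (2,3), (3,0), (3,3) — 5 in total.

5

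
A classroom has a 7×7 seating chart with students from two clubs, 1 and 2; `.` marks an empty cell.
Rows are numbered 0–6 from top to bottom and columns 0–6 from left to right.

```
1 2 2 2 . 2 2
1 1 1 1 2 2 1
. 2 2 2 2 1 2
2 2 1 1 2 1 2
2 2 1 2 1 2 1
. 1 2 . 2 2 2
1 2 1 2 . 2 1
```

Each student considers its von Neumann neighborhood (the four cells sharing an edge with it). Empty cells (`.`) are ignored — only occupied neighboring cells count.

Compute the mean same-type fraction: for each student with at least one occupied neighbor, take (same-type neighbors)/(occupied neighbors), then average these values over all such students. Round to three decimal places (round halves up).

0.400

Row 0: (0,0)1 1/2 · (0,1)2 1/3 · (0,2)2 2/3 · (0,3)2 1/2 · (0,5)2 2/2 · (0,6)2 1/2
Row 1: (1,0)1 2/2 · (1,1)1 2/4 · (1,2)1 2/4 · (1,3)1 1/4 · (1,4)2 2/3 · (1,5)2 2/4 · (1,6)1 0/3
Row 2: (2,1)2 2/3 · (2,2)2 2/4 · (2,3)2 2/4 · (2,4)2 3/4 · (2,5)1 1/4 · (2,6)2 1/3
Row 3: (3,0)2 2/2 · (3,1)2 3/4 · (3,2)1 2/4 · (3,3)1 1/4 · (3,4)2 1/4 · (3,5)1 1/4 · (3,6)2 1/3
Row 4: (4,0)2 2/2 · (4,1)2 2/4 · (4,2)1 1/4 · (4,3)2 0/3 · (4,4)1 0/4 · (4,5)2 1/4 · (4,6)1 0/3
Row 5: (5,1)1 0/3 · (5,2)2 0/3 · (5,4)2 1/2 · (5,5)2 4/4 · (5,6)2 1/3
Row 6: (6,0)1 0/1 · (6,1)2 0/3 · (6,2)1 0/3 · (6,3)2 0/1 · (6,5)2 1/2 · (6,6)1 0/2
Sum over 44 students: 1/2 + 1/3 + 2/3 + 1/2 + 2/2 + 1/2 + 2/2 + 2/4 + 2/4 + 1/4 + 2/3 + 2/4 + 0/3 + 2/3 + 2/4 + 2/4 + 3/4 + 1/4 + 1/3 + 2/2 + 3/4 + 2/4 + 1/4 + 1/4 + 1/4 + 1/3 + 2/2 + 2/4 + 1/4 + 0/3 + 0/4 + 1/4 + 0/3 + 0/3 + 0/3 + 1/2 + 4/4 + 1/3 + 0/1 + 0/3 + 0/3 + 0/1 + 1/2 + 0/2 = 211/12; mean = 211/12 ÷ 44 = 211/528 = 0.399621… → 0.400.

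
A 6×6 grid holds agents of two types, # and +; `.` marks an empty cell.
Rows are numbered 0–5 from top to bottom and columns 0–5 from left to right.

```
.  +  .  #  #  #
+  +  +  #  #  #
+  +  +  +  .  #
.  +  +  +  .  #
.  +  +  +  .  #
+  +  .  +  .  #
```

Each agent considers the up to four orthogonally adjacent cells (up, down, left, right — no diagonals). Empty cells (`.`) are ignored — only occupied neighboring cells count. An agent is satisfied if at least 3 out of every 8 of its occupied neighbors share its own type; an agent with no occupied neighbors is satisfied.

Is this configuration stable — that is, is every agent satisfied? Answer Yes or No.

(0,1)+ 1/1 ✓
(0,3)# 2/2 ✓
(0,4)# 3/3 ✓
(0,5)# 2/2 ✓
(1,0)+ 2/2 ✓
(1,1)+ 4/4 ✓
(1,2)+ 2/3 ✓
(1,3)# 2/4 ✓
(1,4)# 3/3 ✓
(1,5)# 3/3 ✓
(2,0)+ 2/2 ✓
(2,1)+ 4/4 ✓
(2,2)+ 4/4 ✓
(2,3)+ 2/3 ✓
(2,5)# 2/2 ✓
(3,1)+ 3/3 ✓
(3,2)+ 4/4 ✓
(3,3)+ 3/3 ✓
(3,5)# 2/2 ✓
(4,1)+ 3/3 ✓
(4,2)+ 3/3 ✓
(4,3)+ 3/3 ✓
(4,5)# 2/2 ✓
(5,0)+ 1/1 ✓
(5,1)+ 2/2 ✓
(5,3)+ 1/1 ✓
(5,5)# 1/1 ✓
All meet the threshold, so the configuration is stable.

Yes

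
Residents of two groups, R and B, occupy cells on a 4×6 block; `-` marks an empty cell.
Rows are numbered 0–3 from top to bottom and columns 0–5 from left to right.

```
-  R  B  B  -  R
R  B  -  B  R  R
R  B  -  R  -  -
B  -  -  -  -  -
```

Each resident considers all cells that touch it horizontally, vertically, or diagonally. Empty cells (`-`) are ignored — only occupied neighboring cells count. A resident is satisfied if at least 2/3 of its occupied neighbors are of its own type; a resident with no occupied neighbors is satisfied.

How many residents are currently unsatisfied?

Row 0: (0,1)R 1/3 unhappy · (0,2)B 3/4 ok · (0,3)B 2/3 ok · (0,5)R 2/2 ok
Row 1: (1,0)R 2/4 unhappy · (1,1)B 2/5 unhappy · (1,3)B 2/4 unhappy · (1,4)R 3/5 unhappy · (1,5)R 2/2 ok
Row 2: (2,0)R 1/4 unhappy · (2,1)B 2/4 unhappy · (2,3)R 1/2 unhappy
Row 3: (3,0)B 1/2 unhappy
Unsatisfied: (0,1), (1,0), (1,1), (1,3), (1,4), (2,0), (2,1), (2,3), (3,0) — 9 in total.

9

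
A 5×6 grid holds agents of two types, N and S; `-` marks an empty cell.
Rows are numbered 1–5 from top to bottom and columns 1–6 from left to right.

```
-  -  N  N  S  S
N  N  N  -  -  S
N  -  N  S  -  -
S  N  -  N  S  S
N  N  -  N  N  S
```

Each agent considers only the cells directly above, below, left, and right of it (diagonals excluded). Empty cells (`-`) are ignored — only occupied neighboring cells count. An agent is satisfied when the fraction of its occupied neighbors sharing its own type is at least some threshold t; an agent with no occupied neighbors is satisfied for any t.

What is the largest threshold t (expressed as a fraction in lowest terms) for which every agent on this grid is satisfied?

0/1

Row 1: (1,3)N 2/2 · (1,4)N 1/2 · (1,5)S 1/2 · (1,6)S 2/2
Row 2: (2,1)N 2/2 · (2,2)N 2/2 · (2,3)N 3/3 · (2,6)S 1/1
Row 3: (3,1)N 1/2 · (3,3)N 1/2 · (3,4)S 0/2
Row 4: (4,1)S 0/3 · (4,2)N 1/2 · (4,4)N 1/3 · (4,5)S 1/3 · (4,6)S 2/2
Row 5: (5,1)N 1/2 · (5,2)N 2/2 · (5,4)N 2/2 · (5,5)N 1/3 · (5,6)S 1/2
The smallest same-type fraction is 0/2 at (3,4), which reduces to 0/1. Any threshold above that leaves this agent unsatisfied.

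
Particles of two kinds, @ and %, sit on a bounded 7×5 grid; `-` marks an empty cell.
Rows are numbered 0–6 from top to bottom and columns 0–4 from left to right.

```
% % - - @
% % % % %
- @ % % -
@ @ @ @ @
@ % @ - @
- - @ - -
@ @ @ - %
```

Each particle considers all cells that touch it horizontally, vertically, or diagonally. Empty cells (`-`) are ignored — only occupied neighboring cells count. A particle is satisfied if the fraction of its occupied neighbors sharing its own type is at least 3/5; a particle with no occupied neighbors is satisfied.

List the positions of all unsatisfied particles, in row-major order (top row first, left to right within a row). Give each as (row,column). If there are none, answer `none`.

Row 0: (0,0)% 3/3 ok · (0,1)% 4/4 ok · (0,4)@ 0/2 unhappy
Row 1: (1,0)% 3/4 ok · (1,1)% 5/6 ok · (1,2)% 5/6 ok · (1,3)% 4/5 ok · (1,4)% 2/3 ok
Row 2: (2,1)@ 3/7 unhappy · (2,2)% 4/8 unhappy · (2,3)% 4/7 unhappy
Row 3: (3,0)@ 3/4 ok · (3,1)@ 5/7 ok · (3,2)@ 4/7 unhappy · (3,3)@ 4/6 ok · (3,4)@ 2/3 ok
Row 4: (4,0)@ 2/3 ok · (4,1)% 0/6 unhappy · (4,2)@ 4/5 ok · (4,4)@ 2/2 ok
Row 5: (5,2)@ 3/4 ok
Row 6: (6,0)@ 1/1 ok · (6,1)@ 3/3 ok · (6,2)@ 2/2 ok · (6,4)% 0/0 ok

(0,4), (2,1), (2,2), (2,3), (3,2), (4,1)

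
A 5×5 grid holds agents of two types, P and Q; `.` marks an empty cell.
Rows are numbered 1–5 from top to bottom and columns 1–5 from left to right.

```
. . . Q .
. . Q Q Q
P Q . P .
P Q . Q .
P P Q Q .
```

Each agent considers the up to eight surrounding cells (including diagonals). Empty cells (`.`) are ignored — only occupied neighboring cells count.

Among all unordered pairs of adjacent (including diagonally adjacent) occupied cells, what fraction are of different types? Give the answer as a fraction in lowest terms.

11/26

Scan each occupied cell's neighbors to the right and below (and the two forward diagonals) so each pair is counted once.
From row 1: 0 unlike of 3 pairs (running 0/3).
From row 2: 3 unlike of 6 pairs (running 3/9).
From row 3: 4 unlike of 6 pairs (running 7/15).
From row 4: 3 unlike of 8 pairs (running 10/23).
From row 5: 1 unlike of 3 pairs (running 11/26).
Total adjacent occupied pairs: 26; unlike-type pairs: 11.
11/26 is already in lowest terms.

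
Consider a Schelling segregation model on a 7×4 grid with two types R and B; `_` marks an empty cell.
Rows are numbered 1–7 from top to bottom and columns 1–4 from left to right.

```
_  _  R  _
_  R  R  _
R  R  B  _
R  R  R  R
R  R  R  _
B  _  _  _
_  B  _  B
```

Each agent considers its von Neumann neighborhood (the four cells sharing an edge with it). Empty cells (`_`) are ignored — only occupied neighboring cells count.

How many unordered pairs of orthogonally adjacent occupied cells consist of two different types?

Scan each occupied cell's neighbors to the right and below so each pair is counted once.
Row 1: R(1,3)–R(2,3)=  → 0/1 unlike.
Row 2: R(2,2)–R(2,3)= R(2,2)–R(3,2)= R(2,3)–B(3,3)≠  → 1/3 unlike.
Row 3: R(3,1)–R(3,2)= R(3,1)–R(4,1)= R(3,2)–B(3,3)≠ R(3,2)–R(4,2)= B(3,3)–R(4,3)≠  → 2/5 unlike.
Row 4: R(4,1)–R(4,2)= R(4,1)–R(5,1)= R(4,2)–R(4,3)= R(4,2)–R(5,2)= R(4,3)–R(4,4)= R(4,3)–R(5,3)=  → 0/6 unlike.
Row 5: R(5,1)–R(5,2)= R(5,1)–B(6,1)≠ R(5,2)–R(5,3)=  → 1/3 unlike.
Total adjacent occupied pairs: 18; unlike-type pairs: 4.

4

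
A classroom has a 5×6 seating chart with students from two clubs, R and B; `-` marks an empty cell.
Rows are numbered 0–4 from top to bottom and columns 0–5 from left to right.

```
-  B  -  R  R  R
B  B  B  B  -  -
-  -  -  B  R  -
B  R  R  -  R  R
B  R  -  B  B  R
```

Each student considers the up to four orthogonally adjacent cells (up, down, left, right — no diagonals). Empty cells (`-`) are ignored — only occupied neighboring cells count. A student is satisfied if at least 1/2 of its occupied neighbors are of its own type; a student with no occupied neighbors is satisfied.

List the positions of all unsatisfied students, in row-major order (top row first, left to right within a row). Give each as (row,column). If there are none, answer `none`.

(4,4)

Row 0: (0,1)B 1/1 ok · (0,3)R 1/2 ok · (0,4)R 2/2 ok · (0,5)R 1/1 ok
Row 1: (1,0)B 1/1 ok · (1,1)B 3/3 ok · (1,2)B 2/2 ok · (1,3)B 2/3 ok
Row 2: (2,3)B 1/2 ok · (2,4)R 1/2 ok
Row 3: (3,0)B 1/2 ok · (3,1)R 2/3 ok · (3,2)R 1/1 ok · (3,4)R 2/3 ok · (3,5)R 2/2 ok
Row 4: (4,0)B 1/2 ok · (4,1)R 1/2 ok · (4,3)B 1/1 ok · (4,4)B 1/3 unhappy · (4,5)R 1/2 ok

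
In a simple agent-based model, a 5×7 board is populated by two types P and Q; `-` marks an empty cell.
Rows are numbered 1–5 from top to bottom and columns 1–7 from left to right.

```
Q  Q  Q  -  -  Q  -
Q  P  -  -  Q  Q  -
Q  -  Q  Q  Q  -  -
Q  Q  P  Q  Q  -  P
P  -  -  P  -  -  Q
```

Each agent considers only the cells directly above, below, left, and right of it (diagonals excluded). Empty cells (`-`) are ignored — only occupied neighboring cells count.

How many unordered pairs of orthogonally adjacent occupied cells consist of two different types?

8

Scan each occupied cell's neighbors to the right and below so each pair is counted once.
Row 1: Q(1,1)–Q(1,2)= Q(1,1)–Q(2,1)= Q(1,2)–Q(1,3)= Q(1,2)–P(2,2)≠ Q(1,6)–Q(2,6)=  → 1/5 unlike.
Row 2: Q(2,1)–P(2,2)≠ Q(2,1)–Q(3,1)= Q(2,5)–Q(2,6)= Q(2,5)–Q(3,5)=  → 1/4 unlike.
Row 3: Q(3,1)–Q(4,1)= Q(3,3)–Q(3,4)= Q(3,3)–P(4,3)≠ Q(3,4)–Q(3,5)= Q(3,4)–Q(4,4)= Q(3,5)–Q(4,5)=  → 1/6 unlike.
Row 4: Q(4,1)–Q(4,2)= Q(4,1)–P(5,1)≠ Q(4,2)–P(4,3)≠ P(4,3)–Q(4,4)≠ Q(4,4)–Q(4,5)= Q(4,4)–P(5,4)≠ P(4,7)–Q(5,7)≠  → 5/7 unlike.
Total adjacent occupied pairs: 22; unlike-type pairs: 8.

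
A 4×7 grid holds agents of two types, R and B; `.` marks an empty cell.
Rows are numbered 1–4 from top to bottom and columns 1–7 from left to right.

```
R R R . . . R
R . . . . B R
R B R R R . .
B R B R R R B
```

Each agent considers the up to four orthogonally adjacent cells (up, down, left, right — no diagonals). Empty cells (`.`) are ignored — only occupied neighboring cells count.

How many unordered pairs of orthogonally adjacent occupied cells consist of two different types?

Scan each occupied cell's neighbors to the right and below so each pair is counted once.
From row 1: 0 unlike of 4 pairs (running 0/4).
From row 2: 1 unlike of 2 pairs (running 1/6).
From row 3: 5 unlike of 9 pairs (running 6/15).
From row 4: 4 unlike of 6 pairs (running 10/21).
Total adjacent occupied pairs: 21; unlike-type pairs: 10.

10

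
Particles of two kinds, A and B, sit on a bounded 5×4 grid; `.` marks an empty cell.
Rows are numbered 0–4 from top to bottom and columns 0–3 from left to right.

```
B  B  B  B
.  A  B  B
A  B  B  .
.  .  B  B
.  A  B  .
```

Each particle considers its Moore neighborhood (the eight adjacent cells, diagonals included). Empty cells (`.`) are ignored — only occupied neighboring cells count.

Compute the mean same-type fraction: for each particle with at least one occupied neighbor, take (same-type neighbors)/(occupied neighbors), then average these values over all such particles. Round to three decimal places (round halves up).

Row 0: (0,0)B 1/2 · (0,1)B 3/4 · (0,2)B 4/5 · (0,3)B 3/3
Row 1: (1,1)A 1/7 · (1,2)B 6/7 · (1,3)B 4/4
Row 2: (2,0)A 1/2 · (2,1)B 3/5 · (2,2)B 5/6
Row 3: (3,2)B 4/5 · (3,3)B 3/3
Row 4: (4,1)A 0/2 · (4,2)B 2/3
Sum over 14 particles: 1/2 + 3/4 + 4/5 + 3/3 + 1/7 + 6/7 + 4/4 + 1/2 + 3/5 + 5/6 + 4/5 + 3/3 + 0/2 + 2/3 = 189/20; mean = 189/20 ÷ 14 = 27/40 = 0.675 → 0.675.

0.675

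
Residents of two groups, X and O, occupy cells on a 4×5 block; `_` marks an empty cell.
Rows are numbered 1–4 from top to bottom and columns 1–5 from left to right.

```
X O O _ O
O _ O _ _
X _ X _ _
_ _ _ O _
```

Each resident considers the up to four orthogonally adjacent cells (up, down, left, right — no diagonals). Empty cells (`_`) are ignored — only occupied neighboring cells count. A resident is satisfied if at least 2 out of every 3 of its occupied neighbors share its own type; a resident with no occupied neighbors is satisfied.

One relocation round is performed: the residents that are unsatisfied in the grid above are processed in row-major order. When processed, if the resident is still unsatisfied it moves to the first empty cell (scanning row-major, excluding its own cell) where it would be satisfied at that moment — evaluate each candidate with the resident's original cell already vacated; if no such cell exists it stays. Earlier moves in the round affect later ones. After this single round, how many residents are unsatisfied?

Initially unsatisfied (in order): (1,1), (1,2), (2,1), (2,3), (3,1), (3,3).
  (1,1) → (3,2).
  (1,2): now satisfied by earlier moves; stays.
  (2,1) → (1,1).
  (2,3) → (1,4).
  (3,1): now satisfied by earlier moves; stays.
  (3,3): now satisfied by earlier moves; stays.
Resulting grid:
O O O O O
_ _ _ _ _
X X X _ _
_ _ _ O _
All satisfied now.

0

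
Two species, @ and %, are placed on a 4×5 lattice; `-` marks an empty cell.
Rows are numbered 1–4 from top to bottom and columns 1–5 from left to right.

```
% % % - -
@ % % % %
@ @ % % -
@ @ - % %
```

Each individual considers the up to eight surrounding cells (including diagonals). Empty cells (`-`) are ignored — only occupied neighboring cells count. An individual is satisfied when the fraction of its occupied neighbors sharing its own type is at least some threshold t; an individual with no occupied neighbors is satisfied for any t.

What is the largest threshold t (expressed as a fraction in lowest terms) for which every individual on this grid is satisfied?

(1,1)% 2/3
(1,2)% 4/5
(1,3)% 4/4
(2,1)@ 2/5
(2,2)% 5/8
(2,3)% 6/7
(2,4)% 5/5
(2,5)% 2/2
(3,1)@ 4/5
(3,2)@ 4/7
(3,3)% 5/7
(3,4)% 6/6
(4,1)@ 3/3
(4,2)@ 3/4
(4,4)% 3/3
(4,5)% 2/2
The smallest same-type fraction is 2/5 at (2,1), which reduces to 2/5. Any threshold above that leaves this individual unsatisfied.

2/5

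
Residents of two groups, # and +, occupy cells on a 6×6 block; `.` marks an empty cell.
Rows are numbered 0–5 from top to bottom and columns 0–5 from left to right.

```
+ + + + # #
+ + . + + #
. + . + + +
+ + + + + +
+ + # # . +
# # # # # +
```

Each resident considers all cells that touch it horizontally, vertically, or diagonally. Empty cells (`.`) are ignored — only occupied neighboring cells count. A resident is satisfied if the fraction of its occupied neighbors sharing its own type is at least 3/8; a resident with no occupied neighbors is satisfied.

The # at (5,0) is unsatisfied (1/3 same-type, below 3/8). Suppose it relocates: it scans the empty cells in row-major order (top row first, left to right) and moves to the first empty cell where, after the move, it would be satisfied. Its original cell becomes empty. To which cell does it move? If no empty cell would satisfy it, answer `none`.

(4,4)

Vacating (5,0). Empty cells in order:
  (1,2): 0/7 same-type → still unsatisfied.
  (2,0): 0/5 same-type → still unsatisfied.
  (2,2): 0/7 same-type → still unsatisfied.
  (4,4): 3/8 same-type → satisfied — stop here.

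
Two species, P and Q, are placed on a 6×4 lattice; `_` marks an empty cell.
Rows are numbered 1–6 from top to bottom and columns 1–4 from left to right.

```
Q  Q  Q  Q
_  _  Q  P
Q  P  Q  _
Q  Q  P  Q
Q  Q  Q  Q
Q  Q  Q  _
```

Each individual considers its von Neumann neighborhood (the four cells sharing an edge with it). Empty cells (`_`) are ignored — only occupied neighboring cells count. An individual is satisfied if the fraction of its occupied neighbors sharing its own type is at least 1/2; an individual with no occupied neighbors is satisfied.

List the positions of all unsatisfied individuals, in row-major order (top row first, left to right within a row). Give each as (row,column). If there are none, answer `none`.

(1,1)Q 1/1 ok
(1,2)Q 2/2 ok
(1,3)Q 3/3 ok
(1,4)Q 1/2 ok
(2,3)Q 2/3 ok
(2,4)P 0/2 unhappy
(3,1)Q 1/2 ok
(3,2)P 0/3 unhappy
(3,3)Q 1/3 unhappy
(4,1)Q 3/3 ok
(4,2)Q 2/4 ok
(4,3)P 0/4 unhappy
(4,4)Q 1/2 ok
(5,1)Q 3/3 ok
(5,2)Q 4/4 ok
(5,3)Q 3/4 ok
(5,4)Q 2/2 ok
(6,1)Q 2/2 ok
(6,2)Q 3/3 ok
(6,3)Q 2/2 ok

(2,4), (3,2), (3,3), (4,3)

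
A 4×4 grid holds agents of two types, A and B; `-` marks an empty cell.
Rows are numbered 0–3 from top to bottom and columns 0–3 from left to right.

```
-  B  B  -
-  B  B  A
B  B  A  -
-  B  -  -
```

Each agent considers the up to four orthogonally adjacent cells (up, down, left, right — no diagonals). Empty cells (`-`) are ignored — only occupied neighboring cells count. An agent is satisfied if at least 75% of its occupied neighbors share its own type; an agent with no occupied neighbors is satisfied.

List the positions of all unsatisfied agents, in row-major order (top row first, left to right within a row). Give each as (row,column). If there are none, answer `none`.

(1,2), (1,3), (2,2)

Row 0: (0,1)B 2/2 satisfied · (0,2)B 2/2 satisfied
Row 1: (1,1)B 3/3 satisfied · (1,2)B 2/4 not · (1,3)A 0/1 not
Row 2: (2,0)B 1/1 satisfied · (2,1)B 3/4 satisfied · (2,2)A 0/2 not
Row 3: (3,1)B 1/1 satisfied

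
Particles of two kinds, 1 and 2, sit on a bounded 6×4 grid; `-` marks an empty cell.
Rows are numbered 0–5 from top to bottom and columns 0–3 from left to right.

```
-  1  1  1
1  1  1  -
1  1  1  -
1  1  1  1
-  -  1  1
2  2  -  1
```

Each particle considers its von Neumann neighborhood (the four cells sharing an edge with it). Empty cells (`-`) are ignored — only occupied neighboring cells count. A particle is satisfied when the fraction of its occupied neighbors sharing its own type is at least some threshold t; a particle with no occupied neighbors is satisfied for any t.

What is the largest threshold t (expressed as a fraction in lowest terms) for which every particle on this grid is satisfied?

1/1

Row 0: (0,1)1 2/2 · (0,2)1 3/3 · (0,3)1 1/1
Row 1: (1,0)1 2/2 · (1,1)1 4/4 · (1,2)1 3/3
Row 2: (2,0)1 3/3 · (2,1)1 4/4 · (2,2)1 3/3
Row 3: (3,0)1 2/2 · (3,1)1 3/3 · (3,2)1 4/4 · (3,3)1 2/2
Row 4: (4,2)1 2/2 · (4,3)1 3/3
Row 5: (5,0)2 1/1 · (5,1)2 1/1 · (5,3)1 1/1
The smallest same-type fraction is 2/2 at (0,1), which reduces to 1/1. Any threshold above that leaves this particle unsatisfied.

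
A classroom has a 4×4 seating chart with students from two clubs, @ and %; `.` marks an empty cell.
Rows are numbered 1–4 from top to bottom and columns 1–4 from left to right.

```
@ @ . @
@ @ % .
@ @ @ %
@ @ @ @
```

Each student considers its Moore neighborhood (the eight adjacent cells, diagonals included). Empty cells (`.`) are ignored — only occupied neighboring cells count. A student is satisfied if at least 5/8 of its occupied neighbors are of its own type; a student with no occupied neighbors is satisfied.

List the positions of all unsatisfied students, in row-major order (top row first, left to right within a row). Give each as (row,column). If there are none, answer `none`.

(1,4), (2,3), (3,4)

(1,1)@ 3/3 ok
(1,2)@ 3/4 ok
(1,4)@ 0/1 unhappy
(2,1)@ 5/5 ok
(2,2)@ 6/7 ok
(2,3)% 1/6 unhappy
(3,1)@ 5/5 ok
(3,2)@ 7/8 ok
(3,3)@ 5/7 ok
(3,4)% 1/4 unhappy
(4,1)@ 3/3 ok
(4,2)@ 5/5 ok
(4,3)@ 4/5 ok
(4,4)@ 2/3 ok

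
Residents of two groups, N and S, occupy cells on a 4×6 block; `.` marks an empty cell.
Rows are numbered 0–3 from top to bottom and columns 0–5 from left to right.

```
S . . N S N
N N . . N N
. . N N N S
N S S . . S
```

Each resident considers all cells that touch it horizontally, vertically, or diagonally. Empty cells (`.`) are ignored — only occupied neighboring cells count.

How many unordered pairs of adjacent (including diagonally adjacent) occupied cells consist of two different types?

Scan each occupied cell's neighbors to the right and below (and the two forward diagonals) so each pair is counted once.
Row 0: S(0,0)–N(1,0)≠ S(0,0)–N(1,1)≠ N(0,3)–S(0,4)≠ N(0,3)–N(1,4)= S(0,4)–N(0,5)≠ S(0,4)–N(1,4)≠ S(0,4)–N(1,5)≠ N(0,5)–N(1,5)= N(0,5)–N(1,4)=  → 6/9 unlike.
Row 1: N(1,0)–N(1,1)= N(1,1)–N(2,2)= N(1,4)–N(1,5)= N(1,4)–N(2,4)= N(1,4)–S(2,5)≠ N(1,4)–N(2,3)= N(1,5)–S(2,5)≠ N(1,5)–N(2,4)=  → 2/8 unlike.
Row 2: N(2,2)–N(2,3)= N(2,2)–S(3,2)≠ N(2,2)–S(3,1)≠ N(2,3)–N(2,4)= N(2,3)–S(3,2)≠ N(2,4)–S(2,5)≠ N(2,4)–S(3,5)≠ S(2,5)–S(3,5)=  → 5/8 unlike.
Row 3: N(3,0)–S(3,1)≠ S(3,1)–S(3,2)=  → 1/2 unlike.
Total adjacent occupied pairs: 27; unlike-type pairs: 14.

14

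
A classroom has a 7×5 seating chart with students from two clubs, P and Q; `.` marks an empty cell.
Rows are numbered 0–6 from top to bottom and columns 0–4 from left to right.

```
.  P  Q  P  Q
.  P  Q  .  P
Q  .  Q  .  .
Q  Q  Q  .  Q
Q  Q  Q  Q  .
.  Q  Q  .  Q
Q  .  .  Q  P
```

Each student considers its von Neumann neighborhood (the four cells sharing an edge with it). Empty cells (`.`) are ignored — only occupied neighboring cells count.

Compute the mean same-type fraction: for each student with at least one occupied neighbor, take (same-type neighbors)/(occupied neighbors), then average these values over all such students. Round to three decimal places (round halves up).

(0,1)P 1/2
(0,2)Q 1/3
(0,3)P 0/2
(0,4)Q 0/2
(1,1)P 1/2
(1,2)Q 2/3
(1,4)P 0/1
(2,0)Q 1/1
(2,2)Q 2/2
(3,0)Q 3/3
(3,1)Q 3/3
(3,2)Q 3/3
(3,4)Q — no occupied neighbors
(4,0)Q 2/2
(4,1)Q 4/4
(4,2)Q 4/4
(4,3)Q 1/1
(5,1)Q 2/2
(5,2)Q 2/2
(5,4)Q 0/1
(6,0)Q — no occupied neighbors
(6,3)Q 0/1
(6,4)P 0/2
Sum over 21 students: 1/2 + 1/3 + 0/2 + 0/2 + 1/2 + 2/3 + 0/1 + 1/1 + 2/2 + 3/3 + 3/3 + 3/3 + 2/2 + 4/4 + 4/4 + 1/1 + 2/2 + 2/2 + 0/1 + 0/1 + 0/2 = 13; mean = 13 ÷ 21 = 13/21 = 0.619047… → 0.619.

0.619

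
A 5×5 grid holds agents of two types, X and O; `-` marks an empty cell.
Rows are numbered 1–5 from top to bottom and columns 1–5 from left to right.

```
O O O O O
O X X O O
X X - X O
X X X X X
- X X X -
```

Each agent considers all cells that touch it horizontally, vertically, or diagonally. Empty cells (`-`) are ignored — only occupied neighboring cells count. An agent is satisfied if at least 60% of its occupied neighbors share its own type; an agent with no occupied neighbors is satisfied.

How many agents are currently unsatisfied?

5

(1,1)O 2/3 satisfied
(1,2)O 3/5 satisfied
(1,3)O 3/5 satisfied
(1,4)O 4/5 satisfied
(1,5)O 3/3 satisfied
(2,1)O 2/5 not
(2,2)X 3/7 not
(2,3)X 3/7 not
(2,4)O 5/7 satisfied
(2,5)O 4/5 satisfied
(3,1)X 4/5 satisfied
(3,2)X 6/7 satisfied
(3,4)X 4/7 not
(3,5)O 2/5 not
(4,1)X 4/4 satisfied
(4,2)X 6/6 satisfied
(4,3)X 7/7 satisfied
(4,4)X 5/6 satisfied
(4,5)X 3/4 satisfied
(5,2)X 4/4 satisfied
(5,3)X 5/5 satisfied
(5,4)X 4/4 satisfied
Unsatisfied: (2,1), (2,2), (2,3), (3,4), (3,5) — 5 in total.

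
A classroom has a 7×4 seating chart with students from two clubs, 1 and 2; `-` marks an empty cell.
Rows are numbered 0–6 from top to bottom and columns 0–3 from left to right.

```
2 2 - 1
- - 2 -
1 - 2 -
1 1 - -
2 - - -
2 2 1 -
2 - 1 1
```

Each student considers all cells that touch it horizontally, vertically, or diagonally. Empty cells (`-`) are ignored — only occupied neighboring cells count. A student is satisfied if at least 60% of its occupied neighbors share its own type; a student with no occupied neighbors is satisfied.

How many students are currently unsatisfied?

4

Row 0: (0,0)2 1/1 ✓ · (0,1)2 2/2 ✓ · (0,3)1 0/1 ✗
Row 1: (1,2)2 2/3 ✓
Row 2: (2,0)1 2/2 ✓ · (2,2)2 1/2 ✗
Row 3: (3,0)1 2/3 ✓ · (3,1)1 2/4 ✗
Row 4: (4,0)2 2/4 ✗
Row 5: (5,0)2 3/3 ✓ · (5,1)2 3/5 ✓ · (5,2)1 2/3 ✓
Row 6: (6,0)2 2/2 ✓ · (6,2)1 2/3 ✓ · (6,3)1 2/2 ✓
Unsatisfied: (0,3), (2,2), (3,1), (4,0) — 4 in total.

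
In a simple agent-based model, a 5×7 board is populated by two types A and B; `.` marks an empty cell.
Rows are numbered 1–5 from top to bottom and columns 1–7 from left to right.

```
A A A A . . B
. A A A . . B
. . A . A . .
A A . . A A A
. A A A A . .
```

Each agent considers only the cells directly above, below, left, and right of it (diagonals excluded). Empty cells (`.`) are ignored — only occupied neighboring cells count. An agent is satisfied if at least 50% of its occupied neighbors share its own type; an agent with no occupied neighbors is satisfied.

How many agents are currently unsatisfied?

0

(1,1)A 1/1 satisfied
(1,2)A 3/3 satisfied
(1,3)A 3/3 satisfied
(1,4)A 2/2 satisfied
(1,7)B 1/1 satisfied
(2,2)A 2/2 satisfied
(2,3)A 4/4 satisfied
(2,4)A 2/2 satisfied
(2,7)B 1/1 satisfied
(3,3)A 1/1 satisfied
(3,5)A 1/1 satisfied
(4,1)A 1/1 satisfied
(4,2)A 2/2 satisfied
(4,5)A 3/3 satisfied
(4,6)A 2/2 satisfied
(4,7)A 1/1 satisfied
(5,2)A 2/2 satisfied
(5,3)A 2/2 satisfied
(5,4)A 2/2 satisfied
(5,5)A 2/2 satisfied
Every one meets the threshold.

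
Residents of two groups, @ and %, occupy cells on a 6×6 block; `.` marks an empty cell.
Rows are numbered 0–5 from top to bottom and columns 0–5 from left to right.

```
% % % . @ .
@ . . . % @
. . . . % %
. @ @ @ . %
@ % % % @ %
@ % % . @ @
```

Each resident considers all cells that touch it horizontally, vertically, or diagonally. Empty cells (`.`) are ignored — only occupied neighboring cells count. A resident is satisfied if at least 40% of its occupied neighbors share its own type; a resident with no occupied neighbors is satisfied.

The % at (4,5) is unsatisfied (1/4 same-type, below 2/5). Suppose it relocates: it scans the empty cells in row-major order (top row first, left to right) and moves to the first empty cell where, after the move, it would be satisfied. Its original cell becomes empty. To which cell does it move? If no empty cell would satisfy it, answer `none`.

(0,3)

Vacating (4,5). Empty cells in order:
  (0,3): 2/3 same-type → satisfied — stop here.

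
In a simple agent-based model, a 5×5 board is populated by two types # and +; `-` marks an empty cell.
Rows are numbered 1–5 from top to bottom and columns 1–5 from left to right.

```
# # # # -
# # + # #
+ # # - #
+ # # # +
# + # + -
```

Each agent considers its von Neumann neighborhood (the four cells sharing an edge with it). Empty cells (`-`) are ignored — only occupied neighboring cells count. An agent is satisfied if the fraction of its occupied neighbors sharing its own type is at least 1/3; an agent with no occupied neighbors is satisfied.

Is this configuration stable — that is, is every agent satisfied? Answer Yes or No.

No

Row 1: (1,1)# 2/2 satisfied · (1,2)# 3/3 satisfied · (1,3)# 2/3 satisfied · (1,4)# 2/2 satisfied
Row 2: (2,1)# 2/3 satisfied · (2,2)# 3/4 satisfied · (2,3)+ 0/4 not · (2,4)# 2/3 satisfied · (2,5)# 2/2 satisfied
Row 3: (3,1)+ 1/3 satisfied · (3,2)# 3/4 satisfied · (3,3)# 2/3 satisfied · (3,5)# 1/2 satisfied
Row 4: (4,1)+ 1/3 satisfied · (4,2)# 2/4 satisfied · (4,3)# 4/4 satisfied · (4,4)# 1/3 satisfied · (4,5)+ 0/2 not
Row 5: (5,1)# 0/2 not · (5,2)+ 0/3 not · (5,3)# 1/3 satisfied · (5,4)+ 0/2 not
For instance (2,3) has only 0/4 same-type neighbors, below 1/3.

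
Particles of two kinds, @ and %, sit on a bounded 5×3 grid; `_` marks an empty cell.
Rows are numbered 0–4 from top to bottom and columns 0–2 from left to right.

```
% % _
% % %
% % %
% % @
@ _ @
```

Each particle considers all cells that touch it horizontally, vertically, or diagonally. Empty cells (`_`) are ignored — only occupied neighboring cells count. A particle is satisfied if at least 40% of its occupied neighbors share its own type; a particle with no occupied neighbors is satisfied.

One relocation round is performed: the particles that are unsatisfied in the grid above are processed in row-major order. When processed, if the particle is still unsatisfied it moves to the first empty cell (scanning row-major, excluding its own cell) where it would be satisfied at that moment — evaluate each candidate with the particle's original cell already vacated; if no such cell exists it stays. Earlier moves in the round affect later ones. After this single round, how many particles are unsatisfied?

Initially unsatisfied (in order): (3,2), (4,0).
  (3,2) → (4,1).
  (4,0) → (3,2).
Resulting grid:
% % _
% % %
% % %
% % @
_ @ @
All satisfied now.

0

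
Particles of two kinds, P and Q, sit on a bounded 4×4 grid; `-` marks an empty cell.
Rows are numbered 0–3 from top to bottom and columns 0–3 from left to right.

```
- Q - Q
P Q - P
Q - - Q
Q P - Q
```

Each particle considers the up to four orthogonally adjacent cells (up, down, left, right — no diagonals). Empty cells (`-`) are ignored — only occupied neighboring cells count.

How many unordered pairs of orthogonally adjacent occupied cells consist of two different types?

Scan each occupied cell's neighbors to the right and below so each pair is counted once.
Row 0: Q(0,1)–Q(1,1)= Q(0,3)–P(1,3)≠  → 1/2 unlike.
Row 1: P(1,0)–Q(1,1)≠ P(1,0)–Q(2,0)≠ P(1,3)–Q(2,3)≠  → 3/3 unlike.
Row 2: Q(2,0)–Q(3,0)= Q(2,3)–Q(3,3)=  → 0/2 unlike.
Row 3: Q(3,0)–P(3,1)≠  → 1/1 unlike.
Total adjacent occupied pairs: 8; unlike-type pairs: 5.

5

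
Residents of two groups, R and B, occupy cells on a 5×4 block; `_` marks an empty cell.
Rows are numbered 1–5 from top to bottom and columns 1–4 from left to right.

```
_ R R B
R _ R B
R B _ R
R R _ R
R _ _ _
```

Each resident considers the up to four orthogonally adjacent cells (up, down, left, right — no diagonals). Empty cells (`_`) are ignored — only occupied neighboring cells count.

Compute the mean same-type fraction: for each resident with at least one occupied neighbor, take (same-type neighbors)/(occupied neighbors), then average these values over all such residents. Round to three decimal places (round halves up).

(1,2)R 1/1
(1,3)R 2/3
(1,4)B 1/2
(2,1)R 1/1
(2,3)R 1/2
(2,4)B 1/3
(3,1)R 2/3
(3,2)B 0/2
(3,4)R 1/2
(4,1)R 3/3
(4,2)R 1/2
(4,4)R 1/1
(5,1)R 1/1
Sum over 13 residents: 1/1 + 2/3 + 1/2 + 1/1 + 1/2 + 1/3 + 2/3 + 0/2 + 1/2 + 3/3 + 1/2 + 1/1 + 1/1 = 26/3; mean = 26/3 ÷ 13 = 2/3 = 0.666666… → 0.667.

0.667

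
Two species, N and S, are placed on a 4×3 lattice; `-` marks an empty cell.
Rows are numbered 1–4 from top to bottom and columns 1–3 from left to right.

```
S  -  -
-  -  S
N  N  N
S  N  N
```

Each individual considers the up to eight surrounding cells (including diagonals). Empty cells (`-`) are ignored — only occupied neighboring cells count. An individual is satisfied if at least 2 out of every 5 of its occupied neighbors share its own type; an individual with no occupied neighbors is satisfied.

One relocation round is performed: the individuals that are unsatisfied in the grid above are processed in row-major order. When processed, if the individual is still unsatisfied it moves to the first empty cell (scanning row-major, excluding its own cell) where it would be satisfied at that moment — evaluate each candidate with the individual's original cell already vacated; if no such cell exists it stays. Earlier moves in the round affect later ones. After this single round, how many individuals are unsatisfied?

0

Initially unsatisfied (in order): (2,3), (4,1).
  (2,3) → (1,2).
  (4,1) → (1,3).
Resulting grid:
S S S
- - -
N N N
- N N
All satisfied now.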